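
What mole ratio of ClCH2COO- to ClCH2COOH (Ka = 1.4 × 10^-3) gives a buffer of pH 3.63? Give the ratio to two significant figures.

ratio = 6.0

pKa = -log(1.4 × 10^-3) = 2.854
pH = pKa + log(r) ⇒ log(r) = 3.63 − 2.854 = +0.776
r = [ClCH2COO-]/[ClCH2COOH] = 10^(+0.776) = 5.97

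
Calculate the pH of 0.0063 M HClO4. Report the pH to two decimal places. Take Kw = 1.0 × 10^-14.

pH = 2.20

HClO4 is a strong acid and dissociates completely, so [H+] = 0.0063 M.
pH = -log(0.0063) = 2.20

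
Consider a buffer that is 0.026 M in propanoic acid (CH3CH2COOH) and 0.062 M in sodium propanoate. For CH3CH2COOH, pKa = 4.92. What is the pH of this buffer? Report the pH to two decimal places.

pH = 5.30

pH = pKa + log([A⁻]/[HA]) = 4.92 + log(0.062/0.026)
pH = 4.92 + (+0.377) = 5.30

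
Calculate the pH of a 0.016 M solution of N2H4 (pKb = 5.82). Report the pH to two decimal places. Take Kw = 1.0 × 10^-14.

N2H4 + H2O ⇌ N2H5+ + OH-
Kb = 10^(−5.82) = 1.51 × 10^-6
Kb = x²/(0.016 − x) = 1.51 × 10^-6
Assume x ≪ 0.016: x ≈ √(1.51 × 10^-6 × 0.016) = 1.55 × 10^-4 M
pOH = −log(1.55 × 10^-4) = 3.81; pH = 14.00 − 3.81 = 10.19

pH = 10.19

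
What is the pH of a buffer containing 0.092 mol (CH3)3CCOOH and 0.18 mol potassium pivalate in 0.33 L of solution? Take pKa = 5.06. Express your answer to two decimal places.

pH = 5.35

Using pH = pKa + log([base]/[acid]) with [base]/[acid] = 0.18/0.092:
pH = 5.06 + (+0.291) = 5.35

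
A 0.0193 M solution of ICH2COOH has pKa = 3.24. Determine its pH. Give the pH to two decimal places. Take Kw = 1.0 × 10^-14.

ICH2COOH ⇌ ICH2COO- + H+
Ka = 10^(−3.24) = 5.75 × 10^-4
Ka = x²/(0.0193 − x) = 5.75 × 10^-4
The 5% rule fails; solving x² + Ka·x − Ka·C₀ = 0 exactly:
x = (−Ka + √(Ka² + 4·Ka·C₀))/2 = 3.06 × 10^-3 M
pH = −log[H+] = −log(3.06 × 10^-3) = 2.51

pH = 2.51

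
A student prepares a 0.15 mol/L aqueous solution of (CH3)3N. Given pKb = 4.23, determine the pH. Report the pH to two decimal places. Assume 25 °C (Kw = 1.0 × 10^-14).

pH = 11.47

(CH3)3N + H2O ⇌ (CH3)3NH+ + OH-
Kb = 10^(−4.23) = 5.89 × 10^-5
Kb = x²/(0.15 − x) = 5.89 × 10^-5
Since Kb ≪ C₀, x ≈ √(Kb·C₀) = 2.97 × 10^-3 M.
Check: 2% ionized — well under 5%, approximation valid.
pOH = 2.53, so pH = 14.00 − pOH = 11.47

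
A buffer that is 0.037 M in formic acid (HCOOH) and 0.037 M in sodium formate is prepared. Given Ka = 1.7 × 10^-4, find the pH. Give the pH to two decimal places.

pKa = −log(1.7 × 10^-4) = 3.770
pH = pKa + log([A⁻]/[HA]) = 3.770 + log(0.037/0.037)
pH = 3.770 + (+0.000) = 3.77

pH = 3.77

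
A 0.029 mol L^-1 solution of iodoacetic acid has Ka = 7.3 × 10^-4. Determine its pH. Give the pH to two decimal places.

ICH2COOH ⇌ ICH2COO- + H+
Let x = [H+] at equilibrium. Ka = x²/(0.029 − x).
Here C₀/Ka ≈ 39.7, so the small-x approximation fails. Use the quadratic:
x = (−Ka + √(Ka² + 4·Ka·C₀))/2 = 4.25 × 10^-3 M
pH = −log(4.25 × 10^-3) = 2.37

pH = 2.37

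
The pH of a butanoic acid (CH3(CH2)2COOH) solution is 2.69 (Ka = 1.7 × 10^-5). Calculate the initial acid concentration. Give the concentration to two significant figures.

[H+] = 10^(-2.69) = 2.04 × 10^-3 M = x
Ka = x²/(C₀ − x) ⇒ C₀ = x + x²/Ka
C₀ = 2.04 × 10^-3 + (2.04 × 10^-3)²/(1.7 × 10^-5) = 2.47 × 10^-1 M

C₀ = 2.5 × 10^-1 M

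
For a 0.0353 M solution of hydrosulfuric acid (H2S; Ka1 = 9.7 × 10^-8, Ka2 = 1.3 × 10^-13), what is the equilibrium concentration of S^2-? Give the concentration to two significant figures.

First ionization gives [H+] ≈ [HS-] = 5.85 × 10^-5 M.
Second step: Ka2 = [H+][S^2-]/[HS-] ≈ [S^2-] (since [H+] ≈ [HS-]).
So [S^2-] ≈ Ka2.

1.3 × 10^-13 M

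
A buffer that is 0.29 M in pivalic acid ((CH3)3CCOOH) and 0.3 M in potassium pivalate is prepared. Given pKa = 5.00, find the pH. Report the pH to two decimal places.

pH = 5.01

Henderson–Hasselbalch: pH = pKa + log([(CH3)3CCOO-]/[(CH3)3CCOOH]) = 5.00 + log(0.3/0.29)
pH = 5.00 + (+0.015) = 5.01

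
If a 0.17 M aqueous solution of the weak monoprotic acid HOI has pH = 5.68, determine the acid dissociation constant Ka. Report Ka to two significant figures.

Ka = 2.6 × 10^-11

[H+] = 10^(-5.68) = 2.09 × 10^-6 M
At equilibrium [HA] = 0.17 − 2.09 × 10^-6 = 1.70 × 10^-1 M
Ka = [H+][A-]/[HA] = (2.09 × 10^-6)² / 1.70 × 10^-1 = 2.6 × 10^-11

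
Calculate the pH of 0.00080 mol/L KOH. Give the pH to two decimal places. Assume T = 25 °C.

KOH is a strong base; [OH-] = 0.0008 M.
pOH = -log(0.0008) = 3.10
pH = 14.00 - 3.10 = 10.90

pH = 10.90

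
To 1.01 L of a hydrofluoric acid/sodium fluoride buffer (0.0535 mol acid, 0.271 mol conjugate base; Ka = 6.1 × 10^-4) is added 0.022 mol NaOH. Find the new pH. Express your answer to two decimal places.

pH = 4.18

After neutralization: n(HF) = 0.0315 mol, n(F-) = 0.293 mol.
pKa = −log(6.1 × 10^-4) = 3.215
Henderson–Hasselbalch with mole ratio 0.293/0.0315: pH = 3.215 + (+0.969)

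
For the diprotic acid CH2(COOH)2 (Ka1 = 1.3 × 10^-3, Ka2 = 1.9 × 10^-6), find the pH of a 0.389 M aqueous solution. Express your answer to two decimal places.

pH = 1.66

Since Ka1 ≫ Ka2, the first ionization dominates [H+].
Ka1 = x²/(0.389 − x) = 1.3 × 10^-3
Solving the quadratic: x = (−Ka1 + √(Ka1² + 4·Ka1·C₀))/2 = 2.18 × 10^-2 M
pH = −log(2.18 × 10^-2) = 1.66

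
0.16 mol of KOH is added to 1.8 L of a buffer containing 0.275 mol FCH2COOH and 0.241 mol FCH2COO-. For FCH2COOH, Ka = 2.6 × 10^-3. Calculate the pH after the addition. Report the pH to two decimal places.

pH = 3.13

After neutralization: n(FCH2COOH) = 0.115 mol, n(FCH2COO-) = 0.401 mol.
pKa = −log(2.6 × 10^-3) = 2.585
pH = pKa + log(n_FCH2COO-/n_FCH2COOH) = 2.585 + log(0.401/0.115) = 2.585 + (+0.542)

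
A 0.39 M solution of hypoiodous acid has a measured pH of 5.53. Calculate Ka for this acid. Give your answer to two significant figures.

[H+] = 10^(-5.53) = 2.95 × 10^-6 M
At equilibrium [HA] = 0.39 − 2.95 × 10^-6 = 3.90 × 10^-1 M
Ka = [H+][A-]/[HA] = (2.95 × 10^-6)² / 3.90 × 10^-1 = 2.2 × 10^-11

Ka = 2.2 × 10^-11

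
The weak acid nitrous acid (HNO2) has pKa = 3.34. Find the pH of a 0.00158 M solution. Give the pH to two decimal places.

HNO2 ⇌ NO2- + H+
Ka = 10^(−3.34) = 4.57 × 10^-4
From the ICE table, Ka = x²/(0.00158 − x) = 4.57 × 10^-4.
Here C₀/Ka ≈ 3.46, so the small-x approximation fails. Use the quadratic:
x = [−0.000457 + √(0.000457² + 2.89e-06)]/2 = 6.51 × 10^-4 M
pH = −log[H+] = −log(6.51 × 10^-4) = 3.19

pH = 3.19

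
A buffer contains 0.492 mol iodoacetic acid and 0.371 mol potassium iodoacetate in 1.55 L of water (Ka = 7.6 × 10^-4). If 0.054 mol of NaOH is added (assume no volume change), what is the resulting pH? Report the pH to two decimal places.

pH = 3.11

OH- converts ICH2COOH to ICH2COO-: ICH2COOH → 0.438 mol, ICH2COO- → 0.425 mol.
pKa = −log(7.6 × 10^-4) = 3.119
Henderson–Hasselbalch with mole ratio 0.425/0.438: pH = 3.119 + (-0.013)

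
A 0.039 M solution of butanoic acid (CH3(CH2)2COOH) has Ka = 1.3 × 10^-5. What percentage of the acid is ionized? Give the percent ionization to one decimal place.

1.8%

CH3(CH2)2COOH ⇌ CH3(CH2)2COO- + H+; let x = [H+] at equilibrium.
x ≈ √(Ka·C₀) = √(1.3 × 10^-5 × 0.039) = 7.12 × 10^-4 M
Fraction ionized = 7.12 × 10^-4 / 0.039 = 0.0183 → 1.8%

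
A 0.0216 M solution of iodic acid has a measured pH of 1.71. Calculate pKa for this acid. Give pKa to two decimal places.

[H+] = 10^(-1.71) = 1.95 × 10^-2 M
At equilibrium [HA] = 0.0216 − 1.95 × 10^-2 = 2.10 × 10^-3 M
Ka = [H+][A-]/[HA] = (1.95 × 10^-2)² / 2.10 × 10^-3 = 1.81 × 10^-1
pKa = -log(1.81 × 10^-1) = 0.74

pKa = 0.74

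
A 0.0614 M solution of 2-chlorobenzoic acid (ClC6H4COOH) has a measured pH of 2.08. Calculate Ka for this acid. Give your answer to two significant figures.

Ka = 1.3 × 10^-3

[H+] = 10^(-2.08) = 8.32 × 10^-3 M
At equilibrium [HA] = 0.0614 − 8.32 × 10^-3 = 5.31 × 10^-2 M
Ka = [H+][A-]/[HA] = (8.32 × 10^-3)² / 5.31 × 10^-2 = 1.3 × 10^-3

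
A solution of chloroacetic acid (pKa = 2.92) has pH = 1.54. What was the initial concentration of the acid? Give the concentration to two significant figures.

[H+] = 10^(-1.54) = 2.88 × 10^-2 M = x
Ka = 10^(−2.92) = 1.20 × 10^-3
Ka = x²/(C₀ − x) ⇒ C₀ = x + x²/Ka
C₀ = 2.88 × 10^-2 + (2.88 × 10^-2)²/(1.20 × 10^-3) = 7.20 × 10^-1 M

C₀ = 7.2 × 10^-1 M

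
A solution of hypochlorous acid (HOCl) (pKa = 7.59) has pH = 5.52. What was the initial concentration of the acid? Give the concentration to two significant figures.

[H+] = 10^(-5.52) = 3.02 × 10^-6 M = x
Ka = 10^(−7.59) = 2.57 × 10^-8
Ka = x²/(C₀ − x) ⇒ C₀ = x + x²/Ka
C₀ = 3.02 × 10^-6 + (3.02 × 10^-6)²/(2.57 × 10^-8) = 3.58 × 10^-4 M

C₀ = 3.6 × 10^-4 M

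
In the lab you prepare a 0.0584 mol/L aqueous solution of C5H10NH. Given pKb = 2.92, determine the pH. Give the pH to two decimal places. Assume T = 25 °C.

pH = 11.89

C5H10NH + H2O ⇌ C5H10NH2+ + OH-
Kb = 10^(−2.92) = 1.20 × 10^-3
From the ICE table, Kb = [OH-]²/(0.0584 − [OH-]) = 1.20 × 10^-3.
[OH-] is not negligible relative to C₀; solve [OH-]² + 0.0012·[OH-] − 7.01e-05 = 0.
[OH-] = [−0.0012 + √(0.0012² + 0.00028)]/2 = 7.79 × 10^-3 M
pOH = 2.11, so pH = 14.00 − pOH = 11.89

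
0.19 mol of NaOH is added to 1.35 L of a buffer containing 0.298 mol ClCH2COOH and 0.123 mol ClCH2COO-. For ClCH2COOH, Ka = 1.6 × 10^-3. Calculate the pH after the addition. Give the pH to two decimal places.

OH- converts ClCH2COOH to ClCH2COO-: ClCH2COOH → 0.108 mol, ClCH2COO- → 0.313 mol.
pKa = −log(1.6 × 10^-3) = 2.796
pH = pKa + log([A⁻]/[HA]) = 2.796 + log(0.313/0.108) = 2.796 +0.462

pH = 3.26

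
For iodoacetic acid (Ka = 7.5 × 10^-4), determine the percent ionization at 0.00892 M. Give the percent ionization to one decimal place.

ICH2COOH ⇌ ICH2COO- + H+; let x = [H+] at equilibrium.
Ka = x²/(C₀ − x); solving the quadratic gives x = 2.24 × 10^-3 M.
% ionization = x/C₀ × 100% = 2.24 × 10^-3/0.00892 × 100% = 25.1%

25.1%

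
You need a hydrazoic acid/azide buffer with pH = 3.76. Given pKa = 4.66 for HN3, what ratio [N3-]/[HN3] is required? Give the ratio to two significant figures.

ratio = 0.13

pH = pKa + log(r) ⇒ log(r) = 3.76 − 4.66 = -0.90
r = [N3-]/[HN3] = 10^(-0.90) = 0.126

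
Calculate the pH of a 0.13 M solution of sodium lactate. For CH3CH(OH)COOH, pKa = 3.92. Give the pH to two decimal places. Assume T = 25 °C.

CH3CH(OH)COO- is the conjugate base of the weak acid CH3CH(OH)COOH.
Ka = 10^(−3.92) = 1.20 × 10^-4
Kb = Kw/Ka = 1.0×10^-14 / 1.20 × 10^-4 = 8.33 × 10^-11
From the ICE table, Kb = x²/(0.13 − x) = 8.33 × 10^-11.
Assume x ≪ 0.13: x ≈ √(8.33 × 10^-11 × 0.13) = 3.29 × 10^-6 M
Check: 0.0025% ionized — well under 5%, approximation valid.
pOH = −log(3.29 × 10^-6) = 5.48; pH = 14.00 − 5.48 = 8.52

pH = 8.52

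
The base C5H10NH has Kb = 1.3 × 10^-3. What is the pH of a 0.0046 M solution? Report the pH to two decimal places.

pH = 11.27

C5H10NH + H2O ⇌ C5H10NH2+ + OH-
From the ICE table, Kb = x²/(0.0046 − x) = 1.3 × 10^-3.
x is not negligible relative to C₀; solve x² + 0.0013·x − 5.98e-06 = 0.
x = [−0.0013 + √(0.0013² + 2.39e-05)]/2 = 1.88 × 10^-3 M
pOH = 2.73, so pH = 14.00 − pOH = 11.27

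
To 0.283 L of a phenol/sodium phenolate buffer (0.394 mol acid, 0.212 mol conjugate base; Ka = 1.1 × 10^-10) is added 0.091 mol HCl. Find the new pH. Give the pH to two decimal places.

After neutralization: n(C6H5OH) = 0.485 mol, n(C6H5O-) = 0.121 mol.
pKa = −log(1.1 × 10^-10) = 9.959
Henderson–Hasselbalch with mole ratio 0.121/0.485: pH = 9.959 + (-0.603)

pH = 9.36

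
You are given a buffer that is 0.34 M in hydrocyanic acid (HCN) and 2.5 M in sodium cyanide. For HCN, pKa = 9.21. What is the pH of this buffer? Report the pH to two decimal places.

pH = 10.08

pH = pKa + log([A⁻]/[HA]) = 9.21 + log(2.5/0.34)
pH = 9.21 + (+0.866) = 10.08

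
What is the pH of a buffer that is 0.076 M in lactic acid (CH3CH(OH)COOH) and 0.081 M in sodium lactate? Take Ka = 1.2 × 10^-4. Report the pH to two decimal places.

pKa = −log(1.2 × 10^-4) = 3.921
pH = pKa + log([A⁻]/[HA]) = 3.921 + log(0.081/0.076)
pH = 3.921 + (+0.028) = 3.95

pH = 3.95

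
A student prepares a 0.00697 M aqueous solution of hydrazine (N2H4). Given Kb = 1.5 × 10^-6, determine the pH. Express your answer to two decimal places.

N2H4 + H2O ⇌ N2H5+ + OH-
From the ICE table, Kb = x²/(0.00697 − x) = 1.5 × 10^-6.
Neglecting x in the denominator: x = √(1.5 × 10^-6 × 0.00697) = 1.02 × 10^-4 M
Check: 1.5% ionized — well under 5%, approximation valid.
pOH = −log(1.02 × 10^-4) = 3.99; pH = 14.00 − 3.99 = 10.01

pH = 10.01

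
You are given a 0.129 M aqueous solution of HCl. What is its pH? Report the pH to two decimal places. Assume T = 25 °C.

HCl is a strong acid and dissociates completely, so [H+] = 0.129 M.
pH = -log(0.129) = 0.89

pH = 0.89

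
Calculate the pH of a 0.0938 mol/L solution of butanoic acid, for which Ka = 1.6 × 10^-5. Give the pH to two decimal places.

CH3(CH2)2COOH ⇌ CH3(CH2)2COO- + H+
Ka = [H+]²/(0.0938 − [H+]) = 1.6 × 10^-5
Assume [H+] ≪ 0.0938: [H+] ≈ √(1.6 × 10^-5 × 0.0938) = 1.23 × 10^-3 M
([H+]/C₀ = 1.3% < 5%, so the approximation holds.)
pH = −log(1.23 × 10^-3) = 2.91

pH = 2.91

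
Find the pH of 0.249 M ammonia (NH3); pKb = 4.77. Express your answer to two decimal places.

pH = 11.31

NH3 + H2O ⇌ NH4+ + OH-
Kb = 10^(−4.77) = 1.70 × 10^-5
Let x = [OH-] at equilibrium. Kb = x²/(0.249 − x).
Assume x ≪ 0.249: x ≈ √(1.70 × 10^-5 × 0.249) = 2.06 × 10^-3 M
pOH = 2.69, so pH = 14.00 − pOH = 11.31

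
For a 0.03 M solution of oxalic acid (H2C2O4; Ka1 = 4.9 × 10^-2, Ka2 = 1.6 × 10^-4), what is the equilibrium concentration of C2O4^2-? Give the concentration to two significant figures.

First ionization gives [H+] ≈ [HC2O4-] = 2.10 × 10^-2 M.
Second step: Ka2 = [H+][C2O4^2-]/[HC2O4-] ≈ [C2O4^2-] (since [H+] ≈ [HC2O4-]).
So [C2O4^2-] ≈ Ka2.

1.6 × 10^-4 M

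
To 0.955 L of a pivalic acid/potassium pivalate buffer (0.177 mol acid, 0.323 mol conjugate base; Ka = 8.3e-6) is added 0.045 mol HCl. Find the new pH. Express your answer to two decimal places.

pH = 5.18

After neutralization: n((CH3)3CCOOH) = 0.222 mol, n((CH3)3CCOO-) = 0.278 mol.
pKa = −log(8.3 × 10^-6) = 5.081
Henderson–Hasselbalch with mole ratio 0.278/0.222: pH = 5.081 + (+0.098)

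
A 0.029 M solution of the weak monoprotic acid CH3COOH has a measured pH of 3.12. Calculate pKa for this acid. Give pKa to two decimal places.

pKa = 4.69

[H+] = 10^(-3.12) = 7.59 × 10^-4 M
At equilibrium [HA] = 0.029 − 7.59 × 10^-4 = 2.82 × 10^-2 M
Ka = [H+][A-]/[HA] = (7.59 × 10^-4)² / 2.82 × 10^-2 = 2.04 × 10^-5
pKa = -log(2.04 × 10^-5) = 4.69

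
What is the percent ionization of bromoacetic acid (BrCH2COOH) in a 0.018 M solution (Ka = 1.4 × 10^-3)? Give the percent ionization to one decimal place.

24.3%

BrCH2COOH ⇌ BrCH2COO- + H+; let x = [H+] at equilibrium.
Ka = x²/(C₀ − x); solving the quadratic gives x = 4.37 × 10^-3 M.
% ionization = x/C₀ × 100% = 4.37 × 10^-3/0.018 × 100% = 24.3%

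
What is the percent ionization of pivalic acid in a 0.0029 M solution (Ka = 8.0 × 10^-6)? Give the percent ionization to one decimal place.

(CH3)3CCOOH ⇌ (CH3)3CCOO- + H+; let x = [H+] at equilibrium.
Solve x² + 8e-06x − 2.32e-08 = 0 → x = 1.48 × 10^-4 M
% ionization = x/C₀ × 100% = 1.48 × 10^-4/0.0029 × 100% = 5.1%

5.1%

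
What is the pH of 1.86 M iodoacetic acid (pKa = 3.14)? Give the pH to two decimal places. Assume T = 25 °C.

pH = 1.44

ICH2COOH ⇌ ICH2COO- + H+
Ka = 10^(−3.14) = 7.24 × 10^-4
From the ICE table, Ka = [H+]²/(1.86 − [H+]) = 7.24 × 10^-4.
Neglecting [H+] in the denominator: [H+] = √(7.24 × 10^-4 × 1.86) = 3.67 × 10^-2 M
([H+]/C₀ = 2% < 5%, so the approximation holds.)
pH = −log[H+] = −log(3.67 × 10^-2) = 1.44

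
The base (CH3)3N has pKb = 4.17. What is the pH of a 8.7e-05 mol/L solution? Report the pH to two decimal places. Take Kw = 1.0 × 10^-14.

(CH3)3N + H2O ⇌ (CH3)3NH+ + OH-
Kb = 10^(−4.17) = 6.76 × 10^-5
Kb = x²/(8.7e-05 − x) = 6.76 × 10^-5
Here C₀/Kb ≈ 1.29, so the small-x approximation fails. Use the quadratic:
x = [−6.76e-05 + √(6.76e-05² + 2.35e-08)]/2 = 5.00 × 10^-5 M
pOH = 4.30, so pH = 14.00 − pOH = 9.70

pH = 9.70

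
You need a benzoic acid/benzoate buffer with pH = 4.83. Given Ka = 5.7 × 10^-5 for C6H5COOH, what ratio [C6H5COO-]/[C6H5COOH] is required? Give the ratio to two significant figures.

ratio = 3.9

pKa = -log(5.7 × 10^-5) = 4.244
pH = pKa + log(r) ⇒ log(r) = 4.83 − 4.244 = +0.586
r = [C6H5COO-]/[C6H5COOH] = 10^(+0.586) = 3.85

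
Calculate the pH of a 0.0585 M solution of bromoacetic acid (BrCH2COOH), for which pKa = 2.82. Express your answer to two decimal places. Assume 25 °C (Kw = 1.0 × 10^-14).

BrCH2COOH ⇌ BrCH2COO- + H+
Ka = 10^(−2.82) = 1.51 × 10^-3
Let x = [H+] at equilibrium. Ka = x²/(0.0585 − x).
x is not negligible relative to C₀; solve x² + 0.00151·x − 8.83e-05 = 0.
x = [−0.00151 + √(0.00151² + 0.000353)]/2 = 8.67 × 10^-3 M
pH = −log(8.67 × 10^-3) = 2.06

pH = 2.06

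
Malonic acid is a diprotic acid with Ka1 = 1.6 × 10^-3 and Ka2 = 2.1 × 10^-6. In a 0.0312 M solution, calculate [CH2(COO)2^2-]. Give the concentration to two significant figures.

2.1 × 10^-6 M

First ionization gives [H+] ≈ [CH2(COOH)COO-] = 6.31 × 10^-3 M.
Second step: Ka2 = [H+][CH2(COO)2^2-]/[CH2(COOH)COO-] ≈ [CH2(COO)2^2-] (since [H+] ≈ [CH2(COOH)COO-]).
So [CH2(COO)2^2-] ≈ Ka2.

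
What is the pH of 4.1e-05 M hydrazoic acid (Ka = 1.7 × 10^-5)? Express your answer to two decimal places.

pH = 4.72

HN3 ⇌ N3- + H+
Ka = [H+]²/(4.1e-05 − [H+]) = 1.7 × 10^-5
The 5% rule fails; solving [H+]² + Ka·[H+] − Ka·C₀ = 0 exactly:
[H+] = (−Ka + √(Ka² + 4·Ka·C₀))/2 = 1.92 × 10^-5 M
pH = −log(1.92 × 10^-5) = 4.72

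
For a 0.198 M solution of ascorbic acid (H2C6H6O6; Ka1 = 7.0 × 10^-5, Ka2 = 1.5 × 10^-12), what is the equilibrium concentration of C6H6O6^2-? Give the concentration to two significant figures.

First ionization gives [H+] ≈ [HC6H6O6-] = 3.72 × 10^-3 M.
Second step: Ka2 = [H+][C6H6O6^2-]/[HC6H6O6-] ≈ [C6H6O6^2-] (since [H+] ≈ [HC6H6O6-]).
So [C6H6O6^2-] ≈ Ka2.

1.5 × 10^-12 M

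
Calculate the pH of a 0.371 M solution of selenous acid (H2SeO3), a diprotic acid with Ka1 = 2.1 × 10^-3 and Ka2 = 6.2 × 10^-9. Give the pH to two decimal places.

pH = 1.57

Since Ka1 ≫ Ka2, the first ionization dominates [H+].
Ka1 = x²/(0.371 − x) = 2.1 × 10^-3
Solving the quadratic: x = (−Ka1 + √(Ka1² + 4·Ka1·C₀))/2 = 2.69 × 10^-2 M
pH = −log(2.69 × 10^-2) = 1.57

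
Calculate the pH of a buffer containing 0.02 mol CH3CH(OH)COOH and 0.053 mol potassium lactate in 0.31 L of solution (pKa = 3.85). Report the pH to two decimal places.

Using pH = pKa + log([base]/[acid]) with [base]/[acid] = 0.053/0.02:
pH = 3.85 + (+0.423) = 4.27

pH = 4.27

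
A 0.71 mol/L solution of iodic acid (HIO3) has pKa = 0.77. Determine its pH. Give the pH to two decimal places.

HIO3 ⇌ IO3- + H+
Ka = 10^(−0.77) = 1.70 × 10^-1
Let x = [H+] at equilibrium. Ka = x²/(0.71 − x).
Here C₀/Ka ≈ 4.18, so the small-x approximation fails. Use the quadratic:
x = (−Ka + √(Ka² + 4·Ka·C₀))/2 = 2.73 × 10^-1 M
pH = −log[H+] = −log(2.73 × 10^-1) = 0.56

pH = 0.56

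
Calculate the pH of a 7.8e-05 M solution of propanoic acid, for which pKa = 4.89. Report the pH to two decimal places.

CH3CH2COOH ⇌ CH3CH2COO- + H+
Ka = 10^(−4.89) = 1.29 × 10^-5
Ka = [H+]²/(7.8e-05 − [H+]) = 1.29 × 10^-5
[H+] is not negligible relative to C₀; solve [H+]² + 1.29e-05·[H+] − 1.01e-09 = 0.
[H+] = [−1.29e-05 + √(1.29e-05² + 4.02e-09)]/2 = 2.59 × 10^-5 M
pH = −log[H+] = −log(2.59 × 10^-5) = 4.59

pH = 4.59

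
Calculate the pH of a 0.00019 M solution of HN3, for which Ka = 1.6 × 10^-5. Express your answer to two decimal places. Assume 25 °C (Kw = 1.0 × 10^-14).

HN3 ⇌ N3- + H+
From the ICE table, Ka = x²/(0.00019 − x) = 1.6 × 10^-5.
x is not negligible relative to C₀; solve x² + 1.6e-05·x − 3.04e-09 = 0.
x = (−Ka + √(Ka² + 4·Ka·C₀))/2 = 4.77 × 10^-5 M
pH = −log[H+] = −log(4.77 × 10^-5) = 4.32

pH = 4.32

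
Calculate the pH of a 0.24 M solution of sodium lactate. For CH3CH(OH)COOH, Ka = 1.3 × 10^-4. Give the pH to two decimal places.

pH = 8.63

CH3CH(OH)COO- is the conjugate base of the weak acid CH3CH(OH)COOH.
Kb = Kw/Ka = 1.0×10^-14 / 1.3 × 10^-4 = 7.69 × 10^-11
Let x = [OH-] at equilibrium. Kb = x²/(0.24 − x).
Assume x ≪ 0.24: x ≈ √(7.69 × 10^-11 × 0.24) = 4.30 × 10^-6 M
(x/C₀ = 0.0018% < 5%, so the approximation holds.)
pOH = −log(4.30 × 10^-6) = 5.37; pH = 14.00 − 5.37 = 8.63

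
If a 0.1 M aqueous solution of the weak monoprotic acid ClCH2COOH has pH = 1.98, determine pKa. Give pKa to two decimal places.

pKa = 2.91

[H+] = 10^(-1.98) = 1.05 × 10^-2 M
At equilibrium [HA] = 0.1 − 1.05 × 10^-2 = 8.95 × 10^-2 M
Ka = [H+][A-]/[HA] = (1.05 × 10^-2)² / 8.95 × 10^-2 = 1.23 × 10^-3
pKa = -log(1.23 × 10^-3) = 2.91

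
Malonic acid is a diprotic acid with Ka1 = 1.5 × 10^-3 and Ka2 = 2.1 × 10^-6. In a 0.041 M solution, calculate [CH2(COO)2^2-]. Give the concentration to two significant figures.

2.1 × 10^-6 M

First ionization gives [H+] ≈ [CH2(COOH)COO-] = 7.13 × 10^-3 M.
Second step: Ka2 = [H+][CH2(COO)2^2-]/[CH2(COOH)COO-] ≈ [CH2(COO)2^2-] (since [H+] ≈ [CH2(COOH)COO-]).
So [CH2(COO)2^2-] ≈ Ka2.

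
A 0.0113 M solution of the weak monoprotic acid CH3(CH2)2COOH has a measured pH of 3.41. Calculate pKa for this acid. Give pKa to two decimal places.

pKa = 4.86

[H+] = 10^(-3.41) = 3.89 × 10^-4 M
At equilibrium [HA] = 0.0113 − 3.89 × 10^-4 = 1.09 × 10^-2 M
Ka = [H+][A-]/[HA] = (3.89 × 10^-4)² / 1.09 × 10^-2 = 1.39 × 10^-5
pKa = -log(1.39 × 10^-5) = 4.86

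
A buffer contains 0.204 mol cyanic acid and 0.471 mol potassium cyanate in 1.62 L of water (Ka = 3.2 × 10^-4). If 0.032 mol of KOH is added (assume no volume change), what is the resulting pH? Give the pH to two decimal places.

OH- converts HOCN to OCN-: HOCN → 0.172 mol, OCN- → 0.503 mol.
pKa = −log(3.2 × 10^-4) = 3.495
pH = pKa + log([A⁻]/[HA]) = 3.495 + log(0.503/0.172) = 3.495 +0.466

pH = 3.96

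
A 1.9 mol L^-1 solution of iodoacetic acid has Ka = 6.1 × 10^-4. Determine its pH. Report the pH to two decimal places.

ICH2COOH ⇌ ICH2COO- + H+
Let x = [H+] at equilibrium. Ka = x²/(1.9 − x).
Assume x ≪ 1.9: x ≈ √(6.1 × 10^-4 × 1.9) = 3.40 × 10^-2 M
pH = −log[H+] = −log(3.40 × 10^-2) = 1.47

pH = 1.47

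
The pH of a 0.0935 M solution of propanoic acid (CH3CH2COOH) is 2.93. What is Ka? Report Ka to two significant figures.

Ka = 1.5 × 10^-5

[H+] = 10^(-2.93) = 1.17 × 10^-3 M
At equilibrium [HA] = 0.0935 − 1.17 × 10^-3 = 9.23 × 10^-2 M
Ka = [H+][A-]/[HA] = (1.17 × 10^-3)² / 9.23 × 10^-2 = 1.5 × 10^-5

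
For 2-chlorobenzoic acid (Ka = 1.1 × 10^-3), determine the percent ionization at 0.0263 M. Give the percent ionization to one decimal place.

ClC6H4COOH ⇌ ClC6H4COO- + H+; let x = [H+] at equilibrium.
Ka = x²/(C₀ − x); solving the quadratic gives x = 4.86 × 10^-3 M.
Fraction ionized = 4.86 × 10^-3 / 0.0263 = 0.1848 → 18.5%

18.5%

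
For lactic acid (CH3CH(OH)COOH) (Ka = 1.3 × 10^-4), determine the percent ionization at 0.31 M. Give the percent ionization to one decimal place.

2.0%

CH3CH(OH)COOH ⇌ CH3CH(OH)COO- + H+; let x = [H+] at equilibrium.
x ≈ √(Ka·C₀) = √(1.3 × 10^-4 × 0.31) = 6.35 × 10^-3 M
Fraction ionized = 6.35 × 10^-3 / 0.31 = 0.0205 → 2.0%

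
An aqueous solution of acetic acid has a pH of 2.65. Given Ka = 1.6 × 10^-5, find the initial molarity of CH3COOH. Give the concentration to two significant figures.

C₀ = 3.2 × 10^-1 M

[H+] = 10^(-2.65) = 2.24 × 10^-3 M = x
Ka = x²/(C₀ − x) ⇒ C₀ = x + x²/Ka
C₀ = 2.24 × 10^-3 + (2.24 × 10^-3)²/(1.6 × 10^-5) = 3.16 × 10^-1 M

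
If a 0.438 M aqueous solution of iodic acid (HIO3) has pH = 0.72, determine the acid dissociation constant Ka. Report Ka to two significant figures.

[H+] = 10^(-0.72) = 1.91 × 10^-1 M
At equilibrium [HA] = 0.438 − 1.91 × 10^-1 = 2.47 × 10^-1 M
Ka = [H+][A-]/[HA] = (1.91 × 10^-1)² / 2.47 × 10^-1 = 1.5 × 10^-1

Ka = 1.5 × 10^-1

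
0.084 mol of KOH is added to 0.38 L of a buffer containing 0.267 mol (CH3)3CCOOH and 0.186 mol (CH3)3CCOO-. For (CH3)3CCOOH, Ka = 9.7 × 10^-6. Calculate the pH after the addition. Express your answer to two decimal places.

After neutralization: n((CH3)3CCOOH) = 0.183 mol, n((CH3)3CCOO-) = 0.27 mol.
pKa = −log(9.7 × 10^-6) = 5.013
pH = pKa + log(n_(CH3)3CCOO-/n_(CH3)3CCOOH) = 5.013 + log(0.27/0.183) = 5.013 + (+0.169)

pH = 5.18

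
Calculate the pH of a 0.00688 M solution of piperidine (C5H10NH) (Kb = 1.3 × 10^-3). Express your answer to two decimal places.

C5H10NH + H2O ⇌ C5H10NH2+ + OH-
From the ICE table, Kb = [OH-]²/(0.00688 − [OH-]) = 1.3 × 10^-3.
Here C₀/Kb ≈ 5.29, so the small-[OH-] approximation fails. Use the quadratic:
[OH-] = [−0.0013 + √(0.0013² + 3.58e-05)]/2 = 2.41 × 10^-3 M
pOH = −log(2.41 × 10^-3) = 2.62; pH = 14.00 − 2.62 = 11.38

pH = 11.38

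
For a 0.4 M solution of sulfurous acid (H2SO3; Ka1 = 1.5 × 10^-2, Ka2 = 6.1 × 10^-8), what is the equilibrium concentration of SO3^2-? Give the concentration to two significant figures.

First ionization gives [H+] ≈ [HSO3-] = 7.03 × 10^-2 M.
Second step: Ka2 = [H+][SO3^2-]/[HSO3-] ≈ [SO3^2-] (since [H+] ≈ [HSO3-]).
So [SO3^2-] ≈ Ka2.

6.1 × 10^-8 M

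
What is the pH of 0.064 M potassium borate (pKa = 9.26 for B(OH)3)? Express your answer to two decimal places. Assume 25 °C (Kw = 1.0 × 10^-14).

pH = 11.03

B(OH)4- is the conjugate base of the weak acid B(OH)3.
Ka = 10^(−9.26) = 5.50 × 10^-10
Kb = Kw/Ka = 1.0×10^-14 / 5.50 × 10^-10 = 1.82 × 10^-5
From the ICE table, Kb = x²/(0.064 − x) = 1.82 × 10^-5.
Neglecting x in the denominator: x = √(1.82 × 10^-5 × 0.064) = 1.08 × 10^-3 M
(x/C₀ = 1.7% < 5%, so the approximation holds.)
pOH = −log(1.08 × 10^-3) = 2.97; pH = 14.00 − 2.97 = 11.03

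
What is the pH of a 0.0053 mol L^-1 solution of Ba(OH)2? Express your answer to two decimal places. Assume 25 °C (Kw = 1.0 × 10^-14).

Ba(OH)2 is a strong base (each formula unit releases 2 OH-); [OH-] = 0.0106 M.
pOH = -log(0.0106) = 1.97
pH = 14.00 - 1.97 = 12.03

pH = 12.03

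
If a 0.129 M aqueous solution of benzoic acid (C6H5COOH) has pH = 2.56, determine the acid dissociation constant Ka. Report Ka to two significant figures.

[H+] = 10^(-2.56) = 2.75 × 10^-3 M
At equilibrium [HA] = 0.129 − 2.75 × 10^-3 = 1.26 × 10^-1 M
Ka = [H+][A-]/[HA] = (2.75 × 10^-3)² / 1.26 × 10^-1 = 6.0 × 10^-5

Ka = 6.0 × 10^-5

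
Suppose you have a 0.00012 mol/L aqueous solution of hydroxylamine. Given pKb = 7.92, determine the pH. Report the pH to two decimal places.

NH2OH + H2O ⇌ NH3OH+ + OH-
Kb = 10^(−7.92) = 1.20 × 10^-8
Kb = x²/(0.00012 − x) = 1.20 × 10^-8
Assume x ≪ 0.00012: x ≈ √(1.20 × 10^-8 × 0.00012) = 1.20 × 10^-6 M
Check: 1% ionized — well under 5%, approximation valid.
pOH = 5.92, so pH = 14.00 − pOH = 8.08

pH = 8.08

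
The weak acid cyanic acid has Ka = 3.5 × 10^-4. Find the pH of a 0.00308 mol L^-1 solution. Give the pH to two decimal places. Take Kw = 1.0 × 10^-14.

HOCN ⇌ OCN- + H+
Ka = [H+]²/(0.00308 − [H+]) = 3.5 × 10^-4
The 5% rule fails; solving [H+]² + Ka·[H+] − Ka·C₀ = 0 exactly:
[H+] = [−0.00035 + √(0.00035² + 4.31e-06)]/2 = 8.78 × 10^-4 M
pH = −log(8.78 × 10^-4) = 3.06

pH = 3.06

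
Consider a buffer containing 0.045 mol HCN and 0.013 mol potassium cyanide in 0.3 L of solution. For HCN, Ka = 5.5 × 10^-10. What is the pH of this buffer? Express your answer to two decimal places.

pKa = −log(5.5 × 10^-10) = 9.260
Henderson–Hasselbalch: pH = pKa + log([CN-]/[HCN]) = 9.260 + log(0.013/0.045)
pH = 9.260 + (-0.539) = 8.72

pH = 8.72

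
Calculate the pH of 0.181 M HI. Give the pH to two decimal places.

HI is a strong acid and dissociates completely, so [H+] = 0.181 M.
pH = -log(0.181) = 0.74

pH = 0.74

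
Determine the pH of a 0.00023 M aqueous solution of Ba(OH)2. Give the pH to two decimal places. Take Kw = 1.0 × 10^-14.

Ba(OH)2 is a strong base (each formula unit releases 2 OH-); [OH-] = 0.00046 M.
pOH = -log(0.00046) = 3.34
pH = 14.00 - 3.34 = 10.66

pH = 10.66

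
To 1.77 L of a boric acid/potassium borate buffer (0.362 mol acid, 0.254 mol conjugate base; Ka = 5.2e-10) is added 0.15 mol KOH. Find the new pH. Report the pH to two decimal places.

pH = 9.56

OH- converts B(OH)3 to B(OH)4-: B(OH)3 → 0.212 mol, B(OH)4- → 0.404 mol.
pKa = −log(5.2 × 10^-10) = 9.284
Henderson–Hasselbalch with mole ratio 0.404/0.212: pH = 9.284 + (+0.280)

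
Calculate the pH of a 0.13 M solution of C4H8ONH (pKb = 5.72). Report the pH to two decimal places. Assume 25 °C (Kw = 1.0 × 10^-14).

C4H8ONH + H2O ⇌ C4H8ONH2+ + OH-
Kb = 10^(−5.72) = 1.91 × 10^-6
From the ICE table, Kb = x²/(0.13 − x) = 1.91 × 10^-6.
Since Kb ≪ C₀, x ≈ √(Kb·C₀) = 4.98 × 10^-4 M.
(x/C₀ = 0.38% < 5%, so the approximation holds.)
pOH = 3.30, so pH = 14.00 − pOH = 10.70

pH = 10.70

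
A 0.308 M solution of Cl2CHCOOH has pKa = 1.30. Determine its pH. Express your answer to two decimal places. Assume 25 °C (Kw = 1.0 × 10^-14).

Cl2CHCOOH ⇌ Cl2CHCOO- + H+
Ka = 10^(−1.30) = 5.01 × 10^-2
From the ICE table, Ka = x²/(0.308 − x) = 5.01 × 10^-2.
x is not negligible relative to C₀; solve x² + 0.0501·x − 0.0154 = 0.
x = (−Ka + √(Ka² + 4·Ka·C₀))/2 = 1.02 × 10^-1 M
pH = −log(1.02 × 10^-1) = 0.99

pH = 0.99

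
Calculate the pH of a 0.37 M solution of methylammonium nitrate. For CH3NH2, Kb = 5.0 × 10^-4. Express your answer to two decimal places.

pH = 5.57

CH3NH3+ is the conjugate acid of the weak base CH3NH2.
Ka = Kw/Kb = 1.0×10^-14 / 5.0 × 10^-4 = 2.00 × 10^-11
From the ICE table, Ka = [H+]²/(0.37 − [H+]) = 2.00 × 10^-11.
Neglecting [H+] in the denominator: [H+] = √(2.00 × 10^-11 × 0.37) = 2.72 × 10^-6 M
([H+]/C₀ = 0.00074% < 5%, so the approximation holds.)
pH = −log(2.72 × 10^-6) = 5.57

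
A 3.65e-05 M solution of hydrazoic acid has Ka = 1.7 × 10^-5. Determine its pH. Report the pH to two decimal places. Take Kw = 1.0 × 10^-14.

pH = 4.75

HN3 ⇌ N3- + H+
From the ICE table, Ka = [H+]²/(3.65e-05 − [H+]) = 1.7 × 10^-5.
Here C₀/Ka ≈ 2.15, so the small-[H+] approximation fails. Use the quadratic:
[H+] = [−1.7e-05 + √(1.7e-05² + 2.48e-09)]/2 = 1.78 × 10^-5 M
pH = −log[H+] = −log(1.78 × 10^-5) = 4.75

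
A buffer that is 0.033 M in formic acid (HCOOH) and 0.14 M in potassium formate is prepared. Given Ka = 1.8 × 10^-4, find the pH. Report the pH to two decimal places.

pH = 4.37

pKa = −log(1.8 × 10^-4) = 3.745
pH = pKa + log([A⁻]/[HA]) = 3.745 + log(0.14/0.033)
pH = 3.745 + (+0.628) = 4.37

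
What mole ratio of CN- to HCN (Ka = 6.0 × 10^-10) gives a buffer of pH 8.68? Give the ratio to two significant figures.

pKa = -log(6.0 × 10^-10) = 9.222
pH = pKa + log(r) ⇒ log(r) = 8.68 − 9.222 = -0.542
r = [CN-]/[HCN] = 10^(-0.542) = 0.287

ratio = 0.29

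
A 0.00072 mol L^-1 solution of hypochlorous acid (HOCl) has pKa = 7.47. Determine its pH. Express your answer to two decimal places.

HOCl ⇌ OCl- + H+
Ka = 10^(−7.47) = 3.39 × 10^-8
Ka = [H+]²/(0.00072 − [H+]) = 3.39 × 10^-8
Assume [H+] ≪ 0.00072: [H+] ≈ √(3.39 × 10^-8 × 0.00072) = 4.94 × 10^-6 M
([H+]/C₀ = 0.69% < 5%, so the approximation holds.)
pH = −log[H+] = −log(4.94 × 10^-6) = 5.31

pH = 5.31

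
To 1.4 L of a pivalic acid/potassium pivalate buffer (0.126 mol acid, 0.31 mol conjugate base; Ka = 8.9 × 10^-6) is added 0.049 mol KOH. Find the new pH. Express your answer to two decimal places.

After neutralization: n((CH3)3CCOOH) = 0.077 mol, n((CH3)3CCOO-) = 0.359 mol.
pKa = −log(8.9 × 10^-6) = 5.051
pH = pKa + log([A⁻]/[HA]) = 5.051 + log(0.359/0.077) = 5.051 +0.669

pH = 5.72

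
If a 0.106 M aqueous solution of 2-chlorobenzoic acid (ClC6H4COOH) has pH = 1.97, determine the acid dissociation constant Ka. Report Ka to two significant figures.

[H+] = 10^(-1.97) = 1.07 × 10^-2 M
At equilibrium [HA] = 0.106 − 1.07 × 10^-2 = 9.53 × 10^-2 M
Ka = [H+][A-]/[HA] = (1.07 × 10^-2)² / 9.53 × 10^-2 = 1.2 × 10^-3

Ka = 1.2 × 10^-3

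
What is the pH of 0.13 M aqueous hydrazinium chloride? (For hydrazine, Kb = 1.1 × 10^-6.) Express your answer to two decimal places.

pH = 4.46

N2H5+ is the conjugate acid of the weak base N2H4.
Ka = Kw/Kb = 1.0×10^-14 / 1.1 × 10^-6 = 9.09 × 10^-9
Let x = [H+] at equilibrium. Ka = x²/(0.13 − x).
Assume x ≪ 0.13: x ≈ √(9.09 × 10^-9 × 0.13) = 3.44 × 10^-5 M
Check: 0.026% ionized — well under 5%, approximation valid.
pH = −log[H+] = −log(3.44 × 10^-5) = 4.46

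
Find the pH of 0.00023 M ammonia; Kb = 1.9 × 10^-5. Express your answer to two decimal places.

NH3 + H2O ⇌ NH4+ + OH-
From the ICE table, Kb = [OH-]²/(0.00023 − [OH-]) = 1.9 × 10^-5.
Here C₀/Kb ≈ 12.1, so the small-[OH-] approximation fails. Use the quadratic:
[OH-] = (−Kb + √(Kb² + 4·Kb·C₀))/2 = 5.73 × 10^-5 M
pOH = −log(5.73 × 10^-5) = 4.24; pH = 14.00 − 4.24 = 9.76

pH = 9.76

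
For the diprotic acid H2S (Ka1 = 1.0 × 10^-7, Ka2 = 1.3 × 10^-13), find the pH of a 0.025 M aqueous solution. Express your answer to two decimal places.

pH = 4.30

Ka1 ≫ Ka2, so treat the first dissociation as the only significant source of H+.
Ka1 = x²/(0.025 − x) = 1.0 × 10^-7
x ≈ √(1.0 × 10^-7 × 0.025) = 5.00 × 10^-5 M
pH = −log(5.00 × 10^-5) = 4.30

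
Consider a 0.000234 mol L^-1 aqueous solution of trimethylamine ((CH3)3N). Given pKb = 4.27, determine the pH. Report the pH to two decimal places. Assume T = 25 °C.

(CH3)3N + H2O ⇌ (CH3)3NH+ + OH-
Kb = 10^(−4.27) = 5.37 × 10^-5
Kb = [OH-]²/(0.000234 − [OH-]) = 5.37 × 10^-5
[OH-] is not negligible relative to C₀; solve [OH-]² + 5.37e-05·[OH-] − 1.26e-08 = 0.
[OH-] = [−5.37e-05 + √(5.37e-05² + 5.03e-08)]/2 = 8.84 × 10^-5 M
pOH = 4.05, so pH = 14.00 − pOH = 9.95

pH = 9.95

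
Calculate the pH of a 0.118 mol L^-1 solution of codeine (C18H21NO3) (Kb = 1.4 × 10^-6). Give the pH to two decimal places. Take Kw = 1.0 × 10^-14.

C18H21NO3 + H2O ⇌ C18H22NO3+ + OH-
From the ICE table, Kb = [OH-]²/(0.118 − [OH-]) = 1.4 × 10^-6.
Neglecting [OH-] in the denominator: [OH-] = √(1.4 × 10^-6 × 0.118) = 4.06 × 10^-4 M
([OH-]/C₀ = 0.34% < 5%, so the approximation holds.)
pOH = 3.39, so pH = 14.00 − pOH = 10.61

pH = 10.61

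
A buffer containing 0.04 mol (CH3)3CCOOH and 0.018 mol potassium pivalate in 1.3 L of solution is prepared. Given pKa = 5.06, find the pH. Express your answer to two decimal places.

Using pH = pKa + log([base]/[acid]) with [base]/[acid] = 0.018/0.04:
pH = 5.06 + (-0.347) = 4.71

pH = 4.71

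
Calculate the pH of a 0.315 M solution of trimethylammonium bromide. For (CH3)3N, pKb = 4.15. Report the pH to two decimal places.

(CH3)3NH+ is the conjugate acid of the weak base (CH3)3N.
Kb = 10^(−4.15) = 7.08 × 10^-5
Ka = Kw/Kb = 1.0×10^-14 / 7.08 × 10^-5 = 1.41 × 10^-10
From the ICE table, Ka = [H+]²/(0.315 − [H+]) = 1.41 × 10^-10.
Since Ka ≪ C₀, [H+] ≈ √(Ka·C₀) = 6.66 × 10^-6 M.
Check: 0.0021% ionized — well under 5%, approximation valid.
pH = −log[H+] = −log(6.66 × 10^-6) = 5.18

pH = 5.18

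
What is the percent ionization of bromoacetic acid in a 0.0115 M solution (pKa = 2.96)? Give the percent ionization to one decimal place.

26.5%

BrCH2COOH ⇌ BrCH2COO- + H+; let x = [H+] at equilibrium.
Ka = 10^(−2.96) = 1.10 × 10^-3
Solve x² + 0.0011x − 1.27e-05 = 0 → x = 3.05 × 10^-3 M
% ionization = x/C₀ × 100% = 3.05 × 10^-3/0.0115 × 100% = 26.5%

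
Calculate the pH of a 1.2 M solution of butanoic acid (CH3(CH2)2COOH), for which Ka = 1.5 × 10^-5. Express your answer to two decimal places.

pH = 2.37

CH3(CH2)2COOH ⇌ CH3(CH2)2COO- + H+
Ka = [H+]²/(1.2 − [H+]) = 1.5 × 10^-5
Neglecting [H+] in the denominator: [H+] = √(1.5 × 10^-5 × 1.2) = 4.24 × 10^-3 M
Check: 0.35% ionized — well under 5%, approximation valid.
pH = −log(4.24 × 10^-3) = 2.37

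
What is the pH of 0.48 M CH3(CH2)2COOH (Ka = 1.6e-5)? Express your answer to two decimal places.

pH = 2.56

CH3(CH2)2COOH ⇌ CH3(CH2)2COO- + H+
From the ICE table, Ka = x²/(0.48 − x) = 1.6 × 10^-5.
Assume x ≪ 0.48: x ≈ √(1.6 × 10^-5 × 0.48) = 2.77 × 10^-3 M
Check: 0.58% ionized — well under 5%, approximation valid.
pH = −log[H+] = −log(2.77 × 10^-3) = 2.56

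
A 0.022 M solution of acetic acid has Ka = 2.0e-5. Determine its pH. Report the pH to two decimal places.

CH3COOH ⇌ CH3COO- + H+
From the ICE table, Ka = x²/(0.022 − x) = 2.0 × 10^-5.
Since Ka ≪ C₀, x ≈ √(Ka·C₀) = 6.63 × 10^-4 M.
pH = −log(6.63 × 10^-4) = 3.18

pH = 3.18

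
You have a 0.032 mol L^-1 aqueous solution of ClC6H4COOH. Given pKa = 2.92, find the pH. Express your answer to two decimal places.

ClC6H4COOH ⇌ ClC6H4COO- + H+
Ka = 10^(−2.92) = 1.20 × 10^-3
Let x = [H+] at equilibrium. Ka = x²/(0.032 − x).
The 5% rule fails; solving x² + Ka·x − Ka·C₀ = 0 exactly:
x = [−0.0012 + √(0.0012² + 0.000154)]/2 = 5.63 × 10^-3 M
pH = −log[H+] = −log(5.63 × 10^-3) = 2.25

pH = 2.25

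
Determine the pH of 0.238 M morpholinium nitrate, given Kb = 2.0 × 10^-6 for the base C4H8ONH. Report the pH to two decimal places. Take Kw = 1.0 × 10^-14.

pH = 4.46

C4H8ONH2+ is the conjugate acid of the weak base C4H8ONH.
Ka = Kw/Kb = 1.0×10^-14 / 2.0 × 10^-6 = 5.00 × 10^-9
Ka = x²/(0.238 − x) = 5.00 × 10^-9
Assume x ≪ 0.238: x ≈ √(5.00 × 10^-9 × 0.238) = 3.45 × 10^-5 M
(x/C₀ = 0.014% < 5%, so the approximation holds.)
pH = −log[H+] = −log(3.45 × 10^-5) = 4.46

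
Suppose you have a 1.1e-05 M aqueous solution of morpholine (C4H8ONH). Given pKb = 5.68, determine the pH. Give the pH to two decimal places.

C4H8ONH + H2O ⇌ C4H8ONH2+ + OH-
Kb = 10^(−5.68) = 2.09 × 10^-6
Kb = [OH-]²/(1.1e-05 − [OH-]) = 2.09 × 10^-6
[OH-] is not negligible relative to C₀; solve [OH-]² + 2.09e-06·[OH-] − 2.3e-11 = 0.
[OH-] = [−2.09e-06 + √(2.09e-06² + 9.2e-11)]/2 = 3.86 × 10^-6 M
pOH = −log(3.86 × 10^-6) = 5.41; pH = 14.00 − 5.41 = 8.59

pH = 8.59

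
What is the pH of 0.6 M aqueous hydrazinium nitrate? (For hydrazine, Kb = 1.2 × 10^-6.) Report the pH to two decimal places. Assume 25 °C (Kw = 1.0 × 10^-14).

pH = 4.15

N2H5+ is the conjugate acid of the weak base N2H4.
Ka = Kw/Kb = 1.0×10^-14 / 1.2 × 10^-6 = 8.33 × 10^-9
Ka = x²/(0.6 − x) = 8.33 × 10^-9
Neglecting x in the denominator: x = √(8.33 × 10^-9 × 0.6) = 7.07 × 10^-5 M
Check: 0.012% ionized — well under 5%, approximation valid.
pH = −log[H+] = −log(7.07 × 10^-5) = 4.15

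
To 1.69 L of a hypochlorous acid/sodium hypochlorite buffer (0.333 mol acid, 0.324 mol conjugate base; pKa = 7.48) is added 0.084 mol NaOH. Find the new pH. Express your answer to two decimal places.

After neutralization: n(HOCl) = 0.249 mol, n(OCl-) = 0.408 mol.
pH = pKa + log([A⁻]/[HA]) = 7.48 + log(0.408/0.249) = 7.48 +0.214

pH = 7.69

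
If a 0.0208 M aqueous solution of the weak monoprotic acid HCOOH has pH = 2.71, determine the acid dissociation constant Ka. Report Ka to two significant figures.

[H+] = 10^(-2.71) = 1.95 × 10^-3 M
At equilibrium [HA] = 0.0208 − 1.95 × 10^-3 = 1.88 × 10^-2 M
Ka = [H+][A-]/[HA] = (1.95 × 10^-3)² / 1.88 × 10^-2 = 2.0 × 10^-4

Ka = 2.0 × 10^-4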